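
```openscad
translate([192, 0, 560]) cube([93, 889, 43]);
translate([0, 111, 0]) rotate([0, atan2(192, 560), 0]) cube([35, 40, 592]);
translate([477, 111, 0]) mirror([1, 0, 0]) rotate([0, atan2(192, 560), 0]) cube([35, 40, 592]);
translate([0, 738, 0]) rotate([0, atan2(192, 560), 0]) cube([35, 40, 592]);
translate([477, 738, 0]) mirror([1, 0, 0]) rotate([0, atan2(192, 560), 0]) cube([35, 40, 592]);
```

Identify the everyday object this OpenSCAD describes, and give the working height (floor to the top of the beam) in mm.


A sawhorse. The overall height is 603 mm.

A beam across two mirrored pairs of raked legs — a sawhorse. The beam's underside is at z = 560 (matching the legs' vertical rise in atan2(192, 560)) and the beam is 43 mm tall, so its top is at 560 + 43 = 603 mm. The raked legs top out at the beam's underside, so that is the highest point.


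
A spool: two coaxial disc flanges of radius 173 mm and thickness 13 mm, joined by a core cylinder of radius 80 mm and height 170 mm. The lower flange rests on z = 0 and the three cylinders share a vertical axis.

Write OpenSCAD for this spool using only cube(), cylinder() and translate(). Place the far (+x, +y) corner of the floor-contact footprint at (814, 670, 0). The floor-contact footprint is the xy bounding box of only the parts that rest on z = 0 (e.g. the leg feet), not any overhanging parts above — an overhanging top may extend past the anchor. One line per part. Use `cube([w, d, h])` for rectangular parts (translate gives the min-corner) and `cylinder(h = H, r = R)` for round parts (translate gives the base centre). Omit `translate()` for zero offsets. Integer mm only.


translate([641, 497, 0]) cylinder(h = 13, r = 173);
translate([641, 497, 13]) cylinder(h = 170, r = 80);
translate([641, 497, 183]) cylinder(h = 13, r = 173);


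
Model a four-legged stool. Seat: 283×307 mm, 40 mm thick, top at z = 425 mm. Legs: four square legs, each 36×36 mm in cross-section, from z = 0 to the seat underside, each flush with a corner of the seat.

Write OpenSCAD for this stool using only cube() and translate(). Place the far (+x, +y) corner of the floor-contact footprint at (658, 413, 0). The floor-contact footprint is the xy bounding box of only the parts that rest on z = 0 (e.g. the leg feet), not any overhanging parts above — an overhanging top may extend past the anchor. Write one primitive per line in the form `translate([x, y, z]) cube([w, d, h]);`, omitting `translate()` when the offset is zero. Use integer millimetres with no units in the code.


translate([375, 106, 385]) cube([283, 307, 40]);
translate([375, 106, 0]) cube([36, 36, 385]);
translate([622, 106, 0]) cube([36, 36, 385]);
translate([375, 377, 0]) cube([36, 36, 385]);
translate([622, 377, 0]) cube([36, 36, 385]);


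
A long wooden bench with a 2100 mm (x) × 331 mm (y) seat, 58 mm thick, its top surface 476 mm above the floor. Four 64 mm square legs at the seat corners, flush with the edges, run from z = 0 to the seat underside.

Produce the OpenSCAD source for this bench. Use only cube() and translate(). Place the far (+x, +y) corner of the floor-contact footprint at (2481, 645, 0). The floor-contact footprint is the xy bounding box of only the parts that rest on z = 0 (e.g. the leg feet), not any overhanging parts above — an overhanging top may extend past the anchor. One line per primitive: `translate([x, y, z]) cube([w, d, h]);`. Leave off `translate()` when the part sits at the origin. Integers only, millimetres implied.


translate([381, 314, 418]) cube([2100, 331, 58]);
translate([381, 314, 0]) cube([64, 64, 418]);
translate([381, 581, 0]) cube([64, 64, 418]);
translate([2417, 314, 0]) cube([64, 64, 418]);
translate([2417, 581, 0]) cube([64, 64, 418]);


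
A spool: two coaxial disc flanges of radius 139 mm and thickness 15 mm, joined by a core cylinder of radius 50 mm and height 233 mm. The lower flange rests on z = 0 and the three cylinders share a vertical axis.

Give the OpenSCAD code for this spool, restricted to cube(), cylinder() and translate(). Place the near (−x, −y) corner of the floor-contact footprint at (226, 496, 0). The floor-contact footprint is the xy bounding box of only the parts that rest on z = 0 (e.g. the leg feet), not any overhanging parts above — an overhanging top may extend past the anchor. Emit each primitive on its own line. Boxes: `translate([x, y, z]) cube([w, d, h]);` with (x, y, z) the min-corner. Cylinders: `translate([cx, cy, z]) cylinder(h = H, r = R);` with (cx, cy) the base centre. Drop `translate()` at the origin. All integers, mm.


translate([365, 635, 0]) cylinder(h = 15, r = 139);
translate([365, 635, 15]) cylinder(h = 233, r = 50);
translate([365, 635, 248]) cylinder(h = 15, r = 139);


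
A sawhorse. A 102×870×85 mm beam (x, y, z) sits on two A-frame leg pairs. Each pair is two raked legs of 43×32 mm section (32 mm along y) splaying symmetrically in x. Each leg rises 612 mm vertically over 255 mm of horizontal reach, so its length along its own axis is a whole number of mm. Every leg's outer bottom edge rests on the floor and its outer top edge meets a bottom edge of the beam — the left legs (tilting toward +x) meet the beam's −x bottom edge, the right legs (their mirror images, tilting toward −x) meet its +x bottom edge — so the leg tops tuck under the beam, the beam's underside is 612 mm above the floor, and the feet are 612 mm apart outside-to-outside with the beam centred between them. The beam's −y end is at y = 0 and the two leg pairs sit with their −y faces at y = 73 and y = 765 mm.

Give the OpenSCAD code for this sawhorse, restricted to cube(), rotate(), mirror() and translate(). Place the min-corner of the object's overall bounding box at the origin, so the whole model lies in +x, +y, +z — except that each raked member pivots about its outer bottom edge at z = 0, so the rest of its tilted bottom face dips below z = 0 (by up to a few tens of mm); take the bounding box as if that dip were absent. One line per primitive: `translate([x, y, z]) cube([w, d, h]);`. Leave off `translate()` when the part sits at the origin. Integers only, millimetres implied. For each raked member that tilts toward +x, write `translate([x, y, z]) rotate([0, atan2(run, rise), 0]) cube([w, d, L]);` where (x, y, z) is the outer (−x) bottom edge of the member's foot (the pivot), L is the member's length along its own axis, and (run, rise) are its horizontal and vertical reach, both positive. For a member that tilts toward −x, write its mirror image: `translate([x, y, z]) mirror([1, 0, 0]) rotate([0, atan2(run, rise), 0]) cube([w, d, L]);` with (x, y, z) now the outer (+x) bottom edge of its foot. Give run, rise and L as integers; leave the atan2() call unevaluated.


// leg length = √(255² + 612²) = 663
// right-leg outer foot x = 2·255 + 102 = 612
// beam min-corner = (255, 0, 612)
translate([255, 0, 612]) cube([102, 870, 85]);
translate([0, 73, 0]) rotate([0, atan2(255, 612), 0]) cube([43, 32, 663]);
translate([612, 73, 0]) mirror([1, 0, 0]) rotate([0, atan2(255, 612), 0]) cube([43, 32, 663]);
translate([0, 765, 0]) rotate([0, atan2(255, 612), 0]) cube([43, 32, 663]);
translate([612, 765, 0]) mirror([1, 0, 0]) rotate([0, atan2(255, 612), 0]) cube([43, 32, 663]);


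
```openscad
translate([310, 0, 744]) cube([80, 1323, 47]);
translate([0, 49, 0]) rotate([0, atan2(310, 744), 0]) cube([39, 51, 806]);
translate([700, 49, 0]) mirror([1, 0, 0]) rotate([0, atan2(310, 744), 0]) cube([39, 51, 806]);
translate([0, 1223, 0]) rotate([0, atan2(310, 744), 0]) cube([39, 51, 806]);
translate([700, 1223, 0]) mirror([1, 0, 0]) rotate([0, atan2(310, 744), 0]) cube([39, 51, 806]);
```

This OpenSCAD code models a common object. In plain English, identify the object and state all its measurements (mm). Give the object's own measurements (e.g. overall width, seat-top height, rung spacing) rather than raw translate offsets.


A sawhorse. A 80×1323×47 mm beam (x, y, z) sits on two A-frame leg pairs. Each pair is two raked legs of 39×51 mm section (51 mm along y) splaying symmetrically in x. Each leg rises 744 mm vertically over 310 mm of horizontal reach and is 806 mm long along its own axis. Every leg's outer bottom edge rests on the floor and its outer top edge meets a bottom edge of the beam — the left legs (tilting toward +x) meet the beam's −x bottom edge, the right legs (their mirror images, tilting toward −x) meet its +x bottom edge — so the leg tops tuck under the beam, the beam's underside is 744 mm above the floor, and the feet are 700 mm apart outside-to-outside with the beam centred between them. The two leg pairs are set in 49 mm from either end of the beam.


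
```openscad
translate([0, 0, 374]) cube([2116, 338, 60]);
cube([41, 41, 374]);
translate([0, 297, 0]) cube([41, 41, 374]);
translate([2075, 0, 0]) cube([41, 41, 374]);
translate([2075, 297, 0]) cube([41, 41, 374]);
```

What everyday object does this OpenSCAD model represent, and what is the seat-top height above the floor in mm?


A bench. The seat-top height is 434 mm.

A long slab on four corner posts — a bench. The slab sits at z = 374 with thickness 60, so the top is 374 + 60 = 434 mm.


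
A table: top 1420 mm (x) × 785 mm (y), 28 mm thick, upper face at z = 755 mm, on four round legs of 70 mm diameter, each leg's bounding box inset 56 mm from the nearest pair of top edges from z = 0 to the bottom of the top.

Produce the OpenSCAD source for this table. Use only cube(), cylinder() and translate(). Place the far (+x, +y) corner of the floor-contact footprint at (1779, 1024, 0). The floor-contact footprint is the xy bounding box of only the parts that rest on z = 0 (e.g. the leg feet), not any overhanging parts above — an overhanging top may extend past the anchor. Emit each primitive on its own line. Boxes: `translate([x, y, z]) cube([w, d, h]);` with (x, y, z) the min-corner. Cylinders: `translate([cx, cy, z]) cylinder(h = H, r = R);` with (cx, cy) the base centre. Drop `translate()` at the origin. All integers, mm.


translate([415, 295, 727]) cube([1420, 785, 28]);
translate([506, 386, 0]) cylinder(h = 727, r = 35);
translate([1744, 386, 0]) cylinder(h = 727, r = 35);
translate([506, 989, 0]) cylinder(h = 727, r = 35);
translate([1744, 989, 0]) cylinder(h = 727, r = 35);


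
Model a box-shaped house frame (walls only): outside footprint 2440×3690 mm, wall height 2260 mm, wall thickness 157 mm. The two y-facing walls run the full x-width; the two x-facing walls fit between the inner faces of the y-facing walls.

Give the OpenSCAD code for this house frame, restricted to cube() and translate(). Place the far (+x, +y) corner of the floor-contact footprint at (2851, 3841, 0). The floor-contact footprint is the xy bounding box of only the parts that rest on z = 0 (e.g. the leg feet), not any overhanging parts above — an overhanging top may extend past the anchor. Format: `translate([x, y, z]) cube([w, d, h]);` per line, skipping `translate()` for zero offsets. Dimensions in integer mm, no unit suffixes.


translate([411, 151, 0]) cube([2440, 157, 2260]);
translate([411, 3684, 0]) cube([2440, 157, 2260]);
translate([411, 308, 0]) cube([157, 3376, 2260]);
translate([2694, 308, 0]) cube([157, 3376, 2260]);


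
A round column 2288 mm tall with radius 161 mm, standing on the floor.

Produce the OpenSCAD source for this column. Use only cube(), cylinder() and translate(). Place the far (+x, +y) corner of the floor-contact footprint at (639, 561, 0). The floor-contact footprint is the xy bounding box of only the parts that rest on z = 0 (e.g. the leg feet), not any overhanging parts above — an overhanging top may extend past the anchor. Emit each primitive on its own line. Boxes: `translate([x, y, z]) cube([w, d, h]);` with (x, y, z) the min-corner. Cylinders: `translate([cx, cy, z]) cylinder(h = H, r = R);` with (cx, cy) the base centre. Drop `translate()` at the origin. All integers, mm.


translate([478, 400, 0]) cylinder(h = 2288, r = 161);


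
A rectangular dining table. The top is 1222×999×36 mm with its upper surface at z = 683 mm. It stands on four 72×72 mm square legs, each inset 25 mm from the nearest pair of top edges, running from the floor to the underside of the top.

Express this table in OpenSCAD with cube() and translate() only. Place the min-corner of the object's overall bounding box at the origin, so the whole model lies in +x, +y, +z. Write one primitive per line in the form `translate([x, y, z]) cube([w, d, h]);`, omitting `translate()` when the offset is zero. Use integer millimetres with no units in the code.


translate([0, 0, 647]) cube([1222, 999, 36]);
translate([25, 25, 0]) cube([72, 72, 647]);
translate([1125, 25, 0]) cube([72, 72, 647]);
translate([25, 902, 0]) cube([72, 72, 647]);
translate([1125, 902, 0]) cube([72, 72, 647]);


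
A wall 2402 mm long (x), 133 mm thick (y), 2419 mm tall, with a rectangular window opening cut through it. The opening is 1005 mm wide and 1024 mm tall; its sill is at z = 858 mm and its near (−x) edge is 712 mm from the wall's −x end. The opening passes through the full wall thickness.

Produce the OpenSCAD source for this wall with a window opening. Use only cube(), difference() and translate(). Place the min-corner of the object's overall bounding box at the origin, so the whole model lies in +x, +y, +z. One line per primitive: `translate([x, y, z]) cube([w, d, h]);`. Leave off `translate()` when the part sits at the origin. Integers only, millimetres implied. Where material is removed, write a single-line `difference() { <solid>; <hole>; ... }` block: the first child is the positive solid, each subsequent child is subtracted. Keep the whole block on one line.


difference() { cube([2402, 133, 2419]); translate([712, 0, 858]) cube([1005, 133, 1024]); }


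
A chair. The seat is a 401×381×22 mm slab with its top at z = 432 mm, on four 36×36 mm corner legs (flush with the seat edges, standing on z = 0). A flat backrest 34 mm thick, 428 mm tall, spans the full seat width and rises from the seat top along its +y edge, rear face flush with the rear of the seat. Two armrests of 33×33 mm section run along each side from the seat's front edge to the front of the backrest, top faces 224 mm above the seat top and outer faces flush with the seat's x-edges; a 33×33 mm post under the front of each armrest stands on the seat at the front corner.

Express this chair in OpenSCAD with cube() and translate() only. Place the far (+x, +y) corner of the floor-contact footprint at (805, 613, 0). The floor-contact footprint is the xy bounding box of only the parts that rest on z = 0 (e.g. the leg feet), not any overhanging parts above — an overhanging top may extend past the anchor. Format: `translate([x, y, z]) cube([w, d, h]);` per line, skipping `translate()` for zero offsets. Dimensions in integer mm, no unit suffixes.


translate([404, 232, 410]) cube([401, 381, 22]);
translate([404, 232, 0]) cube([36, 36, 410]);
translate([769, 232, 0]) cube([36, 36, 410]);
translate([404, 577, 0]) cube([36, 36, 410]);
translate([769, 577, 0]) cube([36, 36, 410]);
translate([404, 579, 432]) cube([401, 34, 428]);
translate([404, 232, 623]) cube([33, 347, 33]);
translate([772, 232, 623]) cube([33, 347, 33]);
translate([404, 232, 432]) cube([33, 33, 191]);
translate([772, 232, 432]) cube([33, 33, 191]);


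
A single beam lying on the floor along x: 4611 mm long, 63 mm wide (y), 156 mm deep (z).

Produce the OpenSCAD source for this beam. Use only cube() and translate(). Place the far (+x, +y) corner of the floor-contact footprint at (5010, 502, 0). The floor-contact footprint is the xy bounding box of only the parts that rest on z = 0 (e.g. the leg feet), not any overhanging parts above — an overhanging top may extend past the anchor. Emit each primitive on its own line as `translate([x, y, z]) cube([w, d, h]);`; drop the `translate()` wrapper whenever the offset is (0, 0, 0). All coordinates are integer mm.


translate([399, 439, 0]) cube([4611, 63, 156]);


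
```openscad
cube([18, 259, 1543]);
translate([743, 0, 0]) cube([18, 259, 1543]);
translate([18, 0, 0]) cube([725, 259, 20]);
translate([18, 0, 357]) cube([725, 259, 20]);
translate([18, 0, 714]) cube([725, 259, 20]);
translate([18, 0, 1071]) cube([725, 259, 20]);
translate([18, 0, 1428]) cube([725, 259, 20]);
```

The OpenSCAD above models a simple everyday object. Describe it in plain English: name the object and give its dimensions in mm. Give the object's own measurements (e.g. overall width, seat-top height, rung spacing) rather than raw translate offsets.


An open bookshelf. Two side panels, each 18 mm thick, 259 mm deep and 1543 mm tall, stand 761 mm apart (outside-to-outside). Between them sit 5 shelves, each 20 mm thick and 259 mm deep, spanning the full gap between the sides. The bottom shelf rests on the floor (its underside at z = 0) and the clear gap between one shelf's top and the next shelf's underside is 337 mm.


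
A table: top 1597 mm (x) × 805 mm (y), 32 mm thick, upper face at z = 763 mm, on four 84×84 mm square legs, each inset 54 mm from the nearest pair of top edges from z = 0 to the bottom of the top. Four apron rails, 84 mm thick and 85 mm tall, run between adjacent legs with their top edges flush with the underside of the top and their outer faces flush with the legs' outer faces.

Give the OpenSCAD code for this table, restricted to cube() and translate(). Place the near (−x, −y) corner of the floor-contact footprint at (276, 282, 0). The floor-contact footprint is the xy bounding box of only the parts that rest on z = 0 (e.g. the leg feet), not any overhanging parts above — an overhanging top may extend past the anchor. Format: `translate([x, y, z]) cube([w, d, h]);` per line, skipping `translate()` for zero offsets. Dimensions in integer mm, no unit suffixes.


// leg_h = 763 - 32 = 731
// apron z = 731 - 85 = 646
translate([222, 228, 731]) cube([1597, 805, 32]);
translate([276, 282, 0]) cube([84, 84, 731]);
translate([1681, 282, 0]) cube([84, 84, 731]);
translate([276, 895, 0]) cube([84, 84, 731]);
translate([1681, 895, 0]) cube([84, 84, 731]);
translate([360, 282, 646]) cube([1321, 84, 85]);
translate([360, 895, 646]) cube([1321, 84, 85]);
translate([276, 366, 646]) cube([84, 529, 85]);
translate([1681, 366, 646]) cube([84, 529, 85]);


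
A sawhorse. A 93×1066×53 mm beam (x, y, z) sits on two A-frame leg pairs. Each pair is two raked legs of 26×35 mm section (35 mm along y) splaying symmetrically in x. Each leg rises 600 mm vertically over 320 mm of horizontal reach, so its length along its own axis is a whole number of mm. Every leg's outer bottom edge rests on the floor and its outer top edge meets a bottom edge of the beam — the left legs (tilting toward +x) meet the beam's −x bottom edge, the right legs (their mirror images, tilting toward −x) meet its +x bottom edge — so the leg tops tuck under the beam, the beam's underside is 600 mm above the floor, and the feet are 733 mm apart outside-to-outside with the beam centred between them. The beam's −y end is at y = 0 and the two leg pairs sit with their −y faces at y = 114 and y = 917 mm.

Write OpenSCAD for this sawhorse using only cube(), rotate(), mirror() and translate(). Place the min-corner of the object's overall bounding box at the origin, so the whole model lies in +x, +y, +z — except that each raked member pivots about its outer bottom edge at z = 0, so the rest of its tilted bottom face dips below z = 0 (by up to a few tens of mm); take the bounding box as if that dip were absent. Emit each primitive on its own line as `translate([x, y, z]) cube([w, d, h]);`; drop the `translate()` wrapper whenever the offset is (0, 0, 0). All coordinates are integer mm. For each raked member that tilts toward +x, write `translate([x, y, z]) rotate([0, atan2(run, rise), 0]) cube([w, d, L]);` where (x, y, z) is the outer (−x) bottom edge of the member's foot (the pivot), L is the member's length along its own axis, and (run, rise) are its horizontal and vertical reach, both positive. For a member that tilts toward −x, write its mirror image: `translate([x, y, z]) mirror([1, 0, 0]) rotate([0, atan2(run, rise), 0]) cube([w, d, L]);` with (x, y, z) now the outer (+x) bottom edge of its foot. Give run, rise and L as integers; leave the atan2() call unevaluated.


translate([320, 0, 600]) cube([93, 1066, 53]);
translate([0, 114, 0]) rotate([0, atan2(320, 600), 0]) cube([26, 35, 680]);
translate([733, 114, 0]) mirror([1, 0, 0]) rotate([0, atan2(320, 600), 0]) cube([26, 35, 680]);
translate([0, 917, 0]) rotate([0, atan2(320, 600), 0]) cube([26, 35, 680]);
translate([733, 917, 0]) mirror([1, 0, 0]) rotate([0, atan2(320, 600), 0]) cube([26, 35, 680]);


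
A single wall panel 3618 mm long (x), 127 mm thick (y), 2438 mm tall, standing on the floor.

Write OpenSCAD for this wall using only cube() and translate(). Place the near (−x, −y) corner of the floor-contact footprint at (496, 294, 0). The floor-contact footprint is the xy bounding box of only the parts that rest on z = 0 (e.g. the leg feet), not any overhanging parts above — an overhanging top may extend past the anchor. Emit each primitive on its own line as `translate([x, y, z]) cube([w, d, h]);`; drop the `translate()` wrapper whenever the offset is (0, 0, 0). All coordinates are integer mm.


translate([496, 294, 0]) cube([3618, 127, 2438]);


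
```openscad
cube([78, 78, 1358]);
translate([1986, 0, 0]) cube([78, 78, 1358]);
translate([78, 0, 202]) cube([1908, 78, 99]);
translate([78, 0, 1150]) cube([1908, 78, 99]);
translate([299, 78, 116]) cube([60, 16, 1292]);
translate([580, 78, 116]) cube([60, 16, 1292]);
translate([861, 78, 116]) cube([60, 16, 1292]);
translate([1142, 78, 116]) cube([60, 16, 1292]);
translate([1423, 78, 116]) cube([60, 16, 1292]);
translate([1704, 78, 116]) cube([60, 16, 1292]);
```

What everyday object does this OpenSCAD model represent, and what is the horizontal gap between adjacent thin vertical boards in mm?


A fence section. The picket gap is 221 mm.

Two posts, two rails, 6 pickets — a fence section. Span 1908 mm holds 6 pickets of 60 mm with 7 equal gaps: ⌊(1908 − 6·60) / 7⌋ = 221 mm.


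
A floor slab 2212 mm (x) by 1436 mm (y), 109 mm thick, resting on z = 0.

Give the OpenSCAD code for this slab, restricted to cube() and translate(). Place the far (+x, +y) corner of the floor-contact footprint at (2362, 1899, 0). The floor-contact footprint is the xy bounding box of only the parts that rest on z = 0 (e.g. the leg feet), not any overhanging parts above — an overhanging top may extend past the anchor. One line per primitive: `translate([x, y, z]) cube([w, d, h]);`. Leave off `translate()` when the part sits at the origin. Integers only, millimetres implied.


translate([150, 463, 0]) cube([2212, 1436, 109]);


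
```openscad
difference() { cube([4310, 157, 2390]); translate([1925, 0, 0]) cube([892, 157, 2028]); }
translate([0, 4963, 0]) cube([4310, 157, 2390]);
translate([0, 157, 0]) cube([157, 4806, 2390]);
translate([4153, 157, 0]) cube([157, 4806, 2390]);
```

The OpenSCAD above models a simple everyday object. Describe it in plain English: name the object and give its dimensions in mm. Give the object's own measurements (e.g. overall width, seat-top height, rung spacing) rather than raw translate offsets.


A single room: four walls, each 2390 mm tall and 157 mm thick, enclosing an outside footprint 4310×5120 mm (x × y), no floor or roof. The front and back walls (−y and +y sides) run the full x-width; the side walls fit between their inner faces. A door opening 892 mm wide and 2028 mm tall is cut through the front wall from the floor up, its −x edge 1925 mm from the wall's −x end.


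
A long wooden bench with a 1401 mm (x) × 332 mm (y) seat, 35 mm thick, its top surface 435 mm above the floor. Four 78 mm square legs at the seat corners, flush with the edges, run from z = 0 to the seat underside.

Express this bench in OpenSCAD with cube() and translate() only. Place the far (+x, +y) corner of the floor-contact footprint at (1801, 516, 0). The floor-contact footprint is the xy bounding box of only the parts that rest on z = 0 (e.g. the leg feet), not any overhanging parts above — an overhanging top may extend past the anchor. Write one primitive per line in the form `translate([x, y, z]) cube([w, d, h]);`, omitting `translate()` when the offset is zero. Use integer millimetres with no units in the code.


// leg_h = 435 − 35 = 400
translate([400, 184, 400]) cube([1401, 332, 35]);
translate([400, 184, 0]) cube([78, 78, 400]);
translate([400, 438, 0]) cube([78, 78, 400]);
translate([1723, 184, 0]) cube([78, 78, 400]);
translate([1723, 438, 0]) cube([78, 78, 400]);


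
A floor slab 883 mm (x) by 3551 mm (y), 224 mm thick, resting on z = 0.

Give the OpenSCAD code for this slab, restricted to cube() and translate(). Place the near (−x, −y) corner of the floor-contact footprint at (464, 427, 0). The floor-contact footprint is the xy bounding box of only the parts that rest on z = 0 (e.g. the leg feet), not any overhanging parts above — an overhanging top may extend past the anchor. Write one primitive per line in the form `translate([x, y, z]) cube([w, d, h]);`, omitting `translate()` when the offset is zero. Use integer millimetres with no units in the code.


translate([464, 427, 0]) cube([883, 3551, 224]);


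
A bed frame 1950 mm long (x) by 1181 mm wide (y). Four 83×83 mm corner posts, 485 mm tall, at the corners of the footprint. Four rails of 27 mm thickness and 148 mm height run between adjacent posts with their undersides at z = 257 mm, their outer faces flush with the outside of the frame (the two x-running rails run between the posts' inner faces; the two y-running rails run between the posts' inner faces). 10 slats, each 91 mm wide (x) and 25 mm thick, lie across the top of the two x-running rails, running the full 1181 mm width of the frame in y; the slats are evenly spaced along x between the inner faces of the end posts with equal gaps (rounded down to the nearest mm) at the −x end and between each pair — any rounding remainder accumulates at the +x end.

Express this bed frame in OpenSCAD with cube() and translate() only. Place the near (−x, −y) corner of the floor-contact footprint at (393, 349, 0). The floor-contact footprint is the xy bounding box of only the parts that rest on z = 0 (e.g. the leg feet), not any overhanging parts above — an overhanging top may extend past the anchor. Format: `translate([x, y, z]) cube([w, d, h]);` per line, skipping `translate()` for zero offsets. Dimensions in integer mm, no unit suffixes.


translate([393, 349, 0]) cube([83, 83, 485]);
translate([393, 1447, 0]) cube([83, 83, 485]);
translate([2260, 349, 0]) cube([83, 83, 485]);
translate([2260, 1447, 0]) cube([83, 83, 485]);
translate([476, 349, 257]) cube([1784, 27, 148]);
translate([476, 1503, 257]) cube([1784, 27, 148]);
translate([393, 432, 257]) cube([27, 1015, 148]);
translate([2316, 432, 257]) cube([27, 1015, 148]);
translate([555, 349, 405]) cube([91, 1181, 25]);
translate([725, 349, 405]) cube([91, 1181, 25]);
translate([895, 349, 405]) cube([91, 1181, 25]);
translate([1065, 349, 405]) cube([91, 1181, 25]);
translate([1235, 349, 405]) cube([91, 1181, 25]);
translate([1405, 349, 405]) cube([91, 1181, 25]);
translate([1575, 349, 405]) cube([91, 1181, 25]);
translate([1745, 349, 405]) cube([91, 1181, 25]);
translate([1915, 349, 405]) cube([91, 1181, 25]);
translate([2085, 349, 405]) cube([91, 1181, 25]);


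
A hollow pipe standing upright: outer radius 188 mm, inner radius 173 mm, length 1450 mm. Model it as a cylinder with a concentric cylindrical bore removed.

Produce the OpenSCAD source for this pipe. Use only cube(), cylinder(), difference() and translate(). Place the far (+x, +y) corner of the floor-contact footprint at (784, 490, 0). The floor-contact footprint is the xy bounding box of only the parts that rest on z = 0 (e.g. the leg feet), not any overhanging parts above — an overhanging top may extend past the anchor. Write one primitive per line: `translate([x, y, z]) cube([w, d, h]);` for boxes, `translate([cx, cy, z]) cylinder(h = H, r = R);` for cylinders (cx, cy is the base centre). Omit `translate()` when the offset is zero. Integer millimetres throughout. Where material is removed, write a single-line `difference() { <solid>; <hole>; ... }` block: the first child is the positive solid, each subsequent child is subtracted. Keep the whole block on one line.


difference() { translate([596, 302, 0]) cylinder(h = 1450, r = 188); translate([596, 302, 0]) cylinder(h = 1450, r = 173); }


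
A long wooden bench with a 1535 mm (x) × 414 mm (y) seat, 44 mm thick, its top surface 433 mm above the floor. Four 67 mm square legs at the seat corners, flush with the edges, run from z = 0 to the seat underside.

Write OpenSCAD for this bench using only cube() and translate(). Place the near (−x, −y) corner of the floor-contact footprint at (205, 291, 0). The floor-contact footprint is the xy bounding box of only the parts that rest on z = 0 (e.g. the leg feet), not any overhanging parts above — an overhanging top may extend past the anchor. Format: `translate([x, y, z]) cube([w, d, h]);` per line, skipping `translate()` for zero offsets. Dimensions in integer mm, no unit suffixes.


// leg_h = 433 − 44 = 389
translate([205, 291, 389]) cube([1535, 414, 44]);
translate([205, 291, 0]) cube([67, 67, 389]);
translate([205, 638, 0]) cube([67, 67, 389]);
translate([1673, 291, 0]) cube([67, 67, 389]);
translate([1673, 638, 0]) cube([67, 67, 389]);


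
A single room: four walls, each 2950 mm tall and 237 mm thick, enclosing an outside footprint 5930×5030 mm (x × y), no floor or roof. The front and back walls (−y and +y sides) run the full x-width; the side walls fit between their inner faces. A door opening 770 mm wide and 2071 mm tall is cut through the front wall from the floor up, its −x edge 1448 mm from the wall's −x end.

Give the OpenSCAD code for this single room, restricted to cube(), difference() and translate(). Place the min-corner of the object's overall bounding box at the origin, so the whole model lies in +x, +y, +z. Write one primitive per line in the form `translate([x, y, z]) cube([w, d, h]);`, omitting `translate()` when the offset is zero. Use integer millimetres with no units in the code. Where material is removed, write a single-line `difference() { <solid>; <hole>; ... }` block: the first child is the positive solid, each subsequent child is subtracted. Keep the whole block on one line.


difference() { cube([5930, 237, 2950]); translate([1448, 0, 0]) cube([770, 237, 2071]); }
translate([0, 4793, 0]) cube([5930, 237, 2950]);
translate([0, 237, 0]) cube([237, 4556, 2950]);
translate([5693, 237, 0]) cube([237, 4556, 2950]);


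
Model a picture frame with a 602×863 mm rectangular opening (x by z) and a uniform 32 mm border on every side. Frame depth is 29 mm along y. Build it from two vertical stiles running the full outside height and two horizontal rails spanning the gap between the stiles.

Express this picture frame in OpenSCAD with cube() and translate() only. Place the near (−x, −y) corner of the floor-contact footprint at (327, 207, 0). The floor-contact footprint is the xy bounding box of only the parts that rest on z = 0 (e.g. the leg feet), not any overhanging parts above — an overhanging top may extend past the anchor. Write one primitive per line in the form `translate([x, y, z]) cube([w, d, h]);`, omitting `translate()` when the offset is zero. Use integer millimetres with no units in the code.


translate([327, 207, 0]) cube([32, 29, 927]);
translate([961, 207, 0]) cube([32, 29, 927]);
translate([359, 207, 0]) cube([602, 29, 32]);
translate([359, 207, 895]) cube([602, 29, 32]);


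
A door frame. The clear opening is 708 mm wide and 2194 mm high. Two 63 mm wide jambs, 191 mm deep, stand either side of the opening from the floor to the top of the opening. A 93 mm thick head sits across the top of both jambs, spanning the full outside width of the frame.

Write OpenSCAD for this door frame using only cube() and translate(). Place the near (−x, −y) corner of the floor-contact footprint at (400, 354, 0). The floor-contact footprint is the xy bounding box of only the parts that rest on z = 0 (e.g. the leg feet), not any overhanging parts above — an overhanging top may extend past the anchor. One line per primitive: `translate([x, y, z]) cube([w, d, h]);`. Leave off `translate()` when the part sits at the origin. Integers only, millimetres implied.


translate([400, 354, 0]) cube([63, 191, 2194]);
translate([1171, 354, 0]) cube([63, 191, 2194]);
translate([400, 354, 2194]) cube([834, 191, 93]);


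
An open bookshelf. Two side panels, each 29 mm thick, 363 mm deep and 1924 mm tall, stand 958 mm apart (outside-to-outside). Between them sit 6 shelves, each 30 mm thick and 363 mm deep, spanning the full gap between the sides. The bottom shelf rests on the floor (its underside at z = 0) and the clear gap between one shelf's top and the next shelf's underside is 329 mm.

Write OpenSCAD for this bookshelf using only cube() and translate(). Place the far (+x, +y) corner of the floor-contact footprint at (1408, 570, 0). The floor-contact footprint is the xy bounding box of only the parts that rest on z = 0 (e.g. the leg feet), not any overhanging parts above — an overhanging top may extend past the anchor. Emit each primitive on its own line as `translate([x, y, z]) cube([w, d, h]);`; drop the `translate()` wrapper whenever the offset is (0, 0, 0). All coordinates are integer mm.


translate([450, 207, 0]) cube([29, 363, 1924]);
translate([1379, 207, 0]) cube([29, 363, 1924]);
translate([479, 207, 0]) cube([900, 363, 30]);
translate([479, 207, 359]) cube([900, 363, 30]);
translate([479, 207, 718]) cube([900, 363, 30]);
translate([479, 207, 1077]) cube([900, 363, 30]);
translate([479, 207, 1436]) cube([900, 363, 30]);
translate([479, 207, 1795]) cube([900, 363, 30]);


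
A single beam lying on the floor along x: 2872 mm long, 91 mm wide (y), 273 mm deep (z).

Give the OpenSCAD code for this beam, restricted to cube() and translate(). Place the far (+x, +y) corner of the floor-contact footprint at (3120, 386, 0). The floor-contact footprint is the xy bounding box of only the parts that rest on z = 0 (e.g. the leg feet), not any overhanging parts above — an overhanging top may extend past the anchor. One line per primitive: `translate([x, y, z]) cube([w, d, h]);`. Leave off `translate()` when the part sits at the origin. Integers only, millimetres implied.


translate([248, 295, 0]) cube([2872, 91, 273]);


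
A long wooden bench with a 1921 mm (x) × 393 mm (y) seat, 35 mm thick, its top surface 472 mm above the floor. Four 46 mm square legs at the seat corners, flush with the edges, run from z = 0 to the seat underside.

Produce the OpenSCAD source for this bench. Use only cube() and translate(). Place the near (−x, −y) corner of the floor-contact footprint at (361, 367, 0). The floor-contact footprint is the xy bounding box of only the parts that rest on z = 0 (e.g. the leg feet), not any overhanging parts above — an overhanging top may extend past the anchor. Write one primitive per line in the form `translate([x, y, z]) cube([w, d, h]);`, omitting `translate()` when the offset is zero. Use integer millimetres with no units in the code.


translate([361, 367, 437]) cube([1921, 393, 35]);
translate([361, 367, 0]) cube([46, 46, 437]);
translate([361, 714, 0]) cube([46, 46, 437]);
translate([2236, 367, 0]) cube([46, 46, 437]);
translate([2236, 714, 0]) cube([46, 46, 437]);


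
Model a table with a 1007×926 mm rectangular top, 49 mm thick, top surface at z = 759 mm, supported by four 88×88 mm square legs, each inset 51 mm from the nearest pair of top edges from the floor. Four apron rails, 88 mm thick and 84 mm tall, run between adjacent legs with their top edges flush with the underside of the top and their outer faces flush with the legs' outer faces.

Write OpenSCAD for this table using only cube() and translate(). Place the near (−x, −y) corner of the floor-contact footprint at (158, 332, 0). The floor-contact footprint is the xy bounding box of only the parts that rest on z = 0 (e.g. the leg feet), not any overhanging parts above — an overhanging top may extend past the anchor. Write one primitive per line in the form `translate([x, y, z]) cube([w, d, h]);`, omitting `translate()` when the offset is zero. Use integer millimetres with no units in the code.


translate([107, 281, 710]) cube([1007, 926, 49]);
translate([158, 332, 0]) cube([88, 88, 710]);
translate([975, 332, 0]) cube([88, 88, 710]);
translate([158, 1068, 0]) cube([88, 88, 710]);
translate([975, 1068, 0]) cube([88, 88, 710]);
translate([246, 332, 626]) cube([729, 88, 84]);
translate([246, 1068, 626]) cube([729, 88, 84]);
translate([158, 420, 626]) cube([88, 648, 84]);
translate([975, 420, 626]) cube([88, 648, 84]);


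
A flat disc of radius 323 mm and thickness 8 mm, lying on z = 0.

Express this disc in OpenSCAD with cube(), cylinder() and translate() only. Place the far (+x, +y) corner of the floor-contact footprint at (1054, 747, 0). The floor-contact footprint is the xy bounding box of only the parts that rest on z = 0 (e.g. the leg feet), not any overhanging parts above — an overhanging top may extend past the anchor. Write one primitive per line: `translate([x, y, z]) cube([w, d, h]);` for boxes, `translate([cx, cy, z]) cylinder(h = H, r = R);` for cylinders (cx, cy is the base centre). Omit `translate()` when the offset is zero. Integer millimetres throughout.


translate([731, 424, 0]) cylinder(h = 8, r = 323);


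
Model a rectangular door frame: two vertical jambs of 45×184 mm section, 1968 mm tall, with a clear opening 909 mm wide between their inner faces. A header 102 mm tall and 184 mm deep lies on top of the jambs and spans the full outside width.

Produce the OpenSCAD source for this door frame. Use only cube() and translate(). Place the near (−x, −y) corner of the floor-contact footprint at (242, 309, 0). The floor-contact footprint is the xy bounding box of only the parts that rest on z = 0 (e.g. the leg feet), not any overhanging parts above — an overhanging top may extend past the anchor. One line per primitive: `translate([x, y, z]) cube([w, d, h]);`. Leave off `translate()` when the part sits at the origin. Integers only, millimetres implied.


translate([242, 309, 0]) cube([45, 184, 1968]);
translate([1196, 309, 0]) cube([45, 184, 1968]);
translate([242, 309, 1968]) cube([999, 184, 102]);


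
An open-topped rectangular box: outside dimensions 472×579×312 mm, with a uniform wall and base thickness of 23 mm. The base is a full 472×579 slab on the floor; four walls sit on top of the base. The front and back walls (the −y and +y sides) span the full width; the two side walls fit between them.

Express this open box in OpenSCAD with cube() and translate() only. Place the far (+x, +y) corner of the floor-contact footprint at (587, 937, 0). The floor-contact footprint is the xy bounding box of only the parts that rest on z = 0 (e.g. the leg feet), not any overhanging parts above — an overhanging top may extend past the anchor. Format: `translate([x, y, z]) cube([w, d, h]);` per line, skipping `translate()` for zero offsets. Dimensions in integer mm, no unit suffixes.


translate([115, 358, 0]) cube([472, 579, 23]);
translate([115, 358, 23]) cube([472, 23, 289]);
translate([115, 914, 23]) cube([472, 23, 289]);
translate([115, 381, 23]) cube([23, 533, 289]);
translate([564, 381, 23]) cube([23, 533, 289]);


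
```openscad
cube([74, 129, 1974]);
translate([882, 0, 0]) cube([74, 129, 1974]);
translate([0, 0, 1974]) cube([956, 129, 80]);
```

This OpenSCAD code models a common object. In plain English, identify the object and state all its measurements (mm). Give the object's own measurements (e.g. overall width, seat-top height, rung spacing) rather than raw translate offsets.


A door frame. The clear opening is 808 mm wide and 1974 mm high. Two 74 mm wide jambs, 129 mm deep, stand either side of the opening from the floor to the top of the opening. A 80 mm thick head sits across the top of both jambs, spanning the full outside width of the frame.
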